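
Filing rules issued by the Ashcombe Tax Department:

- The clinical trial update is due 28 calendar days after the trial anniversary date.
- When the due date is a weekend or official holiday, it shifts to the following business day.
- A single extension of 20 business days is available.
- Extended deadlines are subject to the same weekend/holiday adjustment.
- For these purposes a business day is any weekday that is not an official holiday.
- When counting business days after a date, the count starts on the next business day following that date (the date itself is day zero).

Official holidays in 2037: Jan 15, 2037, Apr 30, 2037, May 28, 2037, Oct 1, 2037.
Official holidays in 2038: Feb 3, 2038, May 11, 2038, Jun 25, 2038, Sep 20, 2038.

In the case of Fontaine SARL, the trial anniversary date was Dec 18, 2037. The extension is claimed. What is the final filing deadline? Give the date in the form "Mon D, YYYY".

Trigger date Dec 18, 2037 + 28 calendar days = Jan 15, 2038.
Jan 15, 2038 falls on a Friday, which is a business day, so no adjustment is needed.
Applying the 20-business-day extension: 20 business days after Jan 15, 2038 is Feb 15, 2038.
Feb 15, 2038 (Monday) is already a business day.
So the filing is due Feb 15, 2038.

Feb 15, 2038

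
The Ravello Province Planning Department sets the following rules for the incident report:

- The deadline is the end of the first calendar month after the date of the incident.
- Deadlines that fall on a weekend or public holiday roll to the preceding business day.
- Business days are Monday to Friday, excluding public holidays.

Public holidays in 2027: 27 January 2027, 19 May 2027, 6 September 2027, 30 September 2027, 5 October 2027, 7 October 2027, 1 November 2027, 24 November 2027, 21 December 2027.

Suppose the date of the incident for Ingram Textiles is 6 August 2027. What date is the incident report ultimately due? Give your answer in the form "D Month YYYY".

1 month after 6 August 2027 falls in September 2027; the last day of that month is 30 September 2027.
Because 30 September 2027 is a listed holiday, the deadline becomes 29 September 2027 (Wednesday).
Final deadline: 29 September 2027.

29 September 2027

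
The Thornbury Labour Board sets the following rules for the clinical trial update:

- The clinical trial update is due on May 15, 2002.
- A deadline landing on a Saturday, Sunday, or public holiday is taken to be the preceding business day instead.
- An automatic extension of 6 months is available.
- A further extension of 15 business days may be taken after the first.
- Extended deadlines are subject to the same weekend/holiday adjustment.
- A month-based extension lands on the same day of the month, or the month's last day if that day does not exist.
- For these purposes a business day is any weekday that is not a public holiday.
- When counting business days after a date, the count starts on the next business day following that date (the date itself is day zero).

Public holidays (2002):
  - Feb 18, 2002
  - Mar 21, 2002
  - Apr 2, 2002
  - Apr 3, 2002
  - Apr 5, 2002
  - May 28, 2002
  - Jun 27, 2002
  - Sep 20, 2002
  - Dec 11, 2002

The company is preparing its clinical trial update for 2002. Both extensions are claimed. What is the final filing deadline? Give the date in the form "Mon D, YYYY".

Dec 6, 2002

Start from the fixed due date, May 15, 2002.
Since May 15, 2002 is a Wednesday and not a holiday, the date is unchanged.
Applying the 6 months extension: 6 months after May 15, 2002 is Nov 15, 2002.
Nov 15, 2002 is a Friday and not a listed holiday, so it stands.
The 15-business-day extension runs from Nov 15, 2002 to Dec 6, 2002.
Since Dec 6, 2002 is a Friday and not a holiday, the date is unchanged.
So the filing is due Dec 6, 2002.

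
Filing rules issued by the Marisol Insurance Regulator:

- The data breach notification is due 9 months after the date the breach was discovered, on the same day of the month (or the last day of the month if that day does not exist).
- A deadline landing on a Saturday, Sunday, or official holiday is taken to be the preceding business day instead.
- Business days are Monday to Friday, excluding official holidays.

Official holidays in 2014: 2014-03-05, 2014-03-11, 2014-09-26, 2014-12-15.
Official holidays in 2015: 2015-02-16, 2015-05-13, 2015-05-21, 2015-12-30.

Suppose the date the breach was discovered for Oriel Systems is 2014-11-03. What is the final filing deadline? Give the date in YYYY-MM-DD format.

2015-08-03

9 months from 2014-11-03 is 2015-08-03.
2015-08-03 (Monday) is already a business day.
Deadline: 2015-08-03.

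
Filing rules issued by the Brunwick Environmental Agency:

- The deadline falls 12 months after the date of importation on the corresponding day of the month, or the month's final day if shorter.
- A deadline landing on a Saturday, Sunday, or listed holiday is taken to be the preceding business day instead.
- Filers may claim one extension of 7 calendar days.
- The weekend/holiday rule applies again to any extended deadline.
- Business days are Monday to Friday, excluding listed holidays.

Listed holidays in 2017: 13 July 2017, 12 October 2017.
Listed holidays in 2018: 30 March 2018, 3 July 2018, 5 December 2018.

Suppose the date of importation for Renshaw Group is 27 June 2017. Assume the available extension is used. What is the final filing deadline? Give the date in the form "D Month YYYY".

12 months from 27 June 2017 is 27 June 2018.
Since 27 June 2018 is a Wednesday and not a holiday, the date is unchanged.
Applying the 7-calendar-day extension: 27 June 2018 + 7 days = 4 July 2018.
4 July 2018 falls on a Wednesday, which is a business day, so no adjustment is needed.
Deadline: 4 July 2018.

4 July 2018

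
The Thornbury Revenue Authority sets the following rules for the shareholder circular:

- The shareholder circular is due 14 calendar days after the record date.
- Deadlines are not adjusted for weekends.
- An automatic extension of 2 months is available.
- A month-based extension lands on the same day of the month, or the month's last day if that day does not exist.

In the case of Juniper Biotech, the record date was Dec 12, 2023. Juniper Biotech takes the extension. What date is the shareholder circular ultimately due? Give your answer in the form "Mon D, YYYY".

Feb 26, 2024

From Dec 12, 2023, 14 calendar days later is Dec 26, 2023.
Dec 26, 2023 is a Tuesday; no weekend or holiday adjustment applies.
Add 2 months to Dec 26, 2023: Feb 26, 2024.
No adjustment is made for weekends or holidays, so Feb 26, 2024 stands.
Deadline: Feb 26, 2024.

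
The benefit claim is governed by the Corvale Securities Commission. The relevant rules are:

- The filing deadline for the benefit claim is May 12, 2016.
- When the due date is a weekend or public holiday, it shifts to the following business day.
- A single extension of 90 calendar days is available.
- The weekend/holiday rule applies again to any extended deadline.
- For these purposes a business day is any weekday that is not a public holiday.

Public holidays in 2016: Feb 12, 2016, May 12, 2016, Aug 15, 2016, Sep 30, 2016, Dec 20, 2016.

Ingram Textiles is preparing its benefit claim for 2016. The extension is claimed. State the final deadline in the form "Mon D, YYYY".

Aug 11, 2016

The statutory due date is May 12, 2016.
May 12, 2016 falls on a listed holiday. Rolling to the next business day gives May 13, 2016, a Friday.
Add the 90 calendar-day extension to May 13, 2016: Aug 11, 2016.
Since Aug 11, 2016 is a Thursday and not a holiday, the date is unchanged.
Final deadline: Aug 11, 2016.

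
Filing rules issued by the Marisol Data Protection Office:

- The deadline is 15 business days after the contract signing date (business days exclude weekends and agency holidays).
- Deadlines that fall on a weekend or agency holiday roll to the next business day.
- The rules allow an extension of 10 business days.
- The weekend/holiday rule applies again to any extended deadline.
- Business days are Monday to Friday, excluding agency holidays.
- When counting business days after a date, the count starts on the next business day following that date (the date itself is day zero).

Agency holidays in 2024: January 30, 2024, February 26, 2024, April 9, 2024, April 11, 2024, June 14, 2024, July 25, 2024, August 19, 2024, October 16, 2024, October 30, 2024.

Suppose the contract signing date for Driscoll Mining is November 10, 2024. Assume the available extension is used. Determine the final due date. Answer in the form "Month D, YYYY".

15 business days after November 10, 2024, excluding weekends and holidays, is November 29, 2024.
November 29, 2024 (Friday) is already a business day.
Applying the 10-business-day extension: 10 business days after November 29, 2024 is December 13, 2024.
Since December 13, 2024 is a Friday and not a holiday, the date is unchanged.
Deadline: December 13, 2024.

December 13, 2024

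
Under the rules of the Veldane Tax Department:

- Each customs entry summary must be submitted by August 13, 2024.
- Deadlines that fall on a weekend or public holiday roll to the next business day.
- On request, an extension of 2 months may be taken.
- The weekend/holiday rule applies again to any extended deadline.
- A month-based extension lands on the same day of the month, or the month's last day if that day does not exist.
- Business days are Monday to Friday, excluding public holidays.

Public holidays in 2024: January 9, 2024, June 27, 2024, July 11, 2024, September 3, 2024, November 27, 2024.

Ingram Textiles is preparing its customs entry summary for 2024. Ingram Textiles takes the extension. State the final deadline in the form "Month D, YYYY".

The stated deadline is August 13, 2024.
August 13, 2024 (Tuesday) is already a business day.
Applying the 2 months extension: 2 months after August 13, 2024 is October 13, 2024.
October 13, 2024 falls on a Sunday. Rolling to the next business day gives October 14, 2024, a Monday.
Final deadline: October 14, 2024.

October 14, 2024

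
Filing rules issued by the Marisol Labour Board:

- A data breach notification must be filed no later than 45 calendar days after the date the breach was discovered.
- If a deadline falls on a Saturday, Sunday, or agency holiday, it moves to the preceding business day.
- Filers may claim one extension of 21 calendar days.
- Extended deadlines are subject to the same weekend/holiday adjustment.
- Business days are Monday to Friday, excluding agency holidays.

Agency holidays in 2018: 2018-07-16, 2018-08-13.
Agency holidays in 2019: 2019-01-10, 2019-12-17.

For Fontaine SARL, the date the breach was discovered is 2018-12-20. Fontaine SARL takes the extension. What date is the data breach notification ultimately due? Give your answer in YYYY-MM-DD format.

Adding 45 calendar days to 2018-12-20 gives 2019-02-03.
2019-02-03 is a Sunday, so it moves to the preceding business day, 2019-02-01 (Friday).
The 21-calendar-day extension moves the deadline from 2019-02-01 to 2019-02-22.
2019-02-22 (Friday) is already a business day.
So the filing is due 2019-02-22.

2019-02-22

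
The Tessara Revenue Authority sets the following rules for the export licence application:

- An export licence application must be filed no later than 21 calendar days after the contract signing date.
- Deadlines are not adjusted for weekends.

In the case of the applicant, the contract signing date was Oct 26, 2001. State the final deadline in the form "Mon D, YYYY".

Nov 16, 2001

Trigger date Oct 26, 2001 + 21 calendar days = Nov 16, 2001.
No adjustment is made for weekends or holidays, so Nov 16, 2001 stands.
Deadline: Nov 16, 2001.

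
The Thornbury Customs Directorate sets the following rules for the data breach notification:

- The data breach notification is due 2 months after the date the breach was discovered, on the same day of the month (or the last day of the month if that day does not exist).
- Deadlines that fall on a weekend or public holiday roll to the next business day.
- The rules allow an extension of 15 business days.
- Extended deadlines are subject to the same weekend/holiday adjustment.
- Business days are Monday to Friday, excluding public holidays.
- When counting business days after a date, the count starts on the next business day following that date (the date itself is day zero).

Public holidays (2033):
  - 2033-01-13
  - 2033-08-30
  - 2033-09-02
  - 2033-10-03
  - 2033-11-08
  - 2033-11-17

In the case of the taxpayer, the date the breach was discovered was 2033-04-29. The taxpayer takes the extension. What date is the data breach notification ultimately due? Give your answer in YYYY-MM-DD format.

2033-07-20

Moving 2 months forward from 2033-04-29 on the corresponding day gives 2033-06-29.
2033-06-29 falls on a Wednesday, which is a business day, so no adjustment is needed.
Counting 15 further business days from 2033-06-29 reaches 2033-07-20.
2033-07-20 is a Wednesday and not a listed holiday, so it stands.
So the filing is due 2033-07-20.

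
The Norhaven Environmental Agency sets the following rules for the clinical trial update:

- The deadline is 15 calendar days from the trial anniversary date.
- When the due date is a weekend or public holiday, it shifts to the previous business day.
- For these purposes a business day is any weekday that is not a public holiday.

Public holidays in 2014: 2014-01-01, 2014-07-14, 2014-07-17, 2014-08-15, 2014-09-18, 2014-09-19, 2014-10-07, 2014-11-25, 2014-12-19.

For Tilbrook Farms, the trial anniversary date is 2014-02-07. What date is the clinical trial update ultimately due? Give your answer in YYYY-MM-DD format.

Adding 15 calendar days to 2014-02-07 gives 2014-02-22.
2014-02-22 is a Saturday; the preceding business day is 2014-02-21 (Friday).
Final deadline: 2014-02-21.

2014-02-21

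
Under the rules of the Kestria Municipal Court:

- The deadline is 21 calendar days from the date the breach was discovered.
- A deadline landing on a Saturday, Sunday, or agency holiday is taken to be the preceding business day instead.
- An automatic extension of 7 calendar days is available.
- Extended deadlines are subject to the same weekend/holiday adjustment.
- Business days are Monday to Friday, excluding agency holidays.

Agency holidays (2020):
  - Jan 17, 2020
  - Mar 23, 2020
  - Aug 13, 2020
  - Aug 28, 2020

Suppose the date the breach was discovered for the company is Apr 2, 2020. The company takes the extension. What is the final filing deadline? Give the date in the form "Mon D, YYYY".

Apr 30, 2020

21 calendar days after Apr 2, 2020 is Apr 23, 2020.
Apr 23, 2020 (Thursday) is already a business day.
The 7-calendar-day extension moves the deadline from Apr 23, 2020 to Apr 30, 2020.
Apr 30, 2020 falls on a Thursday, which is a business day, so no adjustment is needed.
The final due date is Apr 30, 2020.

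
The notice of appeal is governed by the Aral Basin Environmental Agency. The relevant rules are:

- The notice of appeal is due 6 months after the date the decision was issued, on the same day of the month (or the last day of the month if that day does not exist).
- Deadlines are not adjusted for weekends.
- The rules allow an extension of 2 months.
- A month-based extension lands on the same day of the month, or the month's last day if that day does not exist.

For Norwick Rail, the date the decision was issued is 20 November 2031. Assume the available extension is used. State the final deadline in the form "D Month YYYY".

20 July 2032

6 months after 20 November 2031, on the same day of the month, is 20 May 2032.
20 May 2032 falls on a Thursday. The rules make no weekend/holiday allowance, so it remains 20 May 2032.
Add 2 months to 20 May 2032: 20 July 2032.
20 July 2032 is a Tuesday; no weekend or holiday adjustment applies.
So the filing is due 20 July 2032.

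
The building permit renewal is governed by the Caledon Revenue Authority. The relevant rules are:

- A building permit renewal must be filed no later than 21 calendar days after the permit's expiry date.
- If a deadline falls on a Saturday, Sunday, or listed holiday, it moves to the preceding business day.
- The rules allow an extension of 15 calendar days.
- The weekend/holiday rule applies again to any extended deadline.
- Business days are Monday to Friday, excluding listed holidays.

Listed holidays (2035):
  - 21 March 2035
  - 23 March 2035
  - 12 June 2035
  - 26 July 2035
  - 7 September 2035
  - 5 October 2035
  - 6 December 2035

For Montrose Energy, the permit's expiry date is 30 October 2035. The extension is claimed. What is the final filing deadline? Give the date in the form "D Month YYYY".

5 December 2035

Adding 21 calendar days to 30 October 2035 gives 20 November 2035.
20 November 2035 falls on a Tuesday, which is a business day, so no adjustment is needed.
With the 15-day extension, 20 November 2035 becomes 5 December 2035.
5 December 2035 (Wednesday) is already a business day.
Final deadline: 5 December 2035.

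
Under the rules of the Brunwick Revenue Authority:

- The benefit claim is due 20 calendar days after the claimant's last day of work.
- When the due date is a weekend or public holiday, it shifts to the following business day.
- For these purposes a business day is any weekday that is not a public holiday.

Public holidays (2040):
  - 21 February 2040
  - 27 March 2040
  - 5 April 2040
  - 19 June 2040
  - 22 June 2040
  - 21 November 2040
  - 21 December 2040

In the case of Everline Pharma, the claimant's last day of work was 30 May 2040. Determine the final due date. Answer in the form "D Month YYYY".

From 30 May 2040, 20 calendar days later is 19 June 2040.
Because 19 June 2040 is a listed holiday, the deadline becomes 20 June 2040 (Wednesday).
So the filing is due 20 June 2040.

20 June 2040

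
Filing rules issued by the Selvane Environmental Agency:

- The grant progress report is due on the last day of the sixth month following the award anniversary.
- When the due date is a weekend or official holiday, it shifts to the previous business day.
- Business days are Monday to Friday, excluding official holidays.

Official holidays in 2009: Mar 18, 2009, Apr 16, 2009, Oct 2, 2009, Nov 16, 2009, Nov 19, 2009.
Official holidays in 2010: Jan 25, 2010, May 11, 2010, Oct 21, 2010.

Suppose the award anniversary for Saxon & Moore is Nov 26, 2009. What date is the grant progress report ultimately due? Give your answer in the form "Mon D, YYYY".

The sixth month after Nov 26, 2009 is May 2010, whose last day is May 31, 2010.
Since May 31, 2010 is a Monday and not a holiday, the date is unchanged.
Final deadline: May 31, 2010.

May 31, 2010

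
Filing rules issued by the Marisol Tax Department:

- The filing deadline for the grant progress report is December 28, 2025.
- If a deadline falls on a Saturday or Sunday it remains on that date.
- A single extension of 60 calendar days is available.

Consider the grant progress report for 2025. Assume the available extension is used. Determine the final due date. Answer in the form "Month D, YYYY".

The stated deadline is December 28, 2025.
December 28, 2025 is a Sunday; no weekend or holiday adjustment applies.
Add the 60 calendar-day extension to December 28, 2025: February 26, 2026.
February 26, 2026 falls on a Thursday. The rules make no weekend/holiday allowance, so it remains February 26, 2026.
Final deadline: February 26, 2026.

February 26, 2026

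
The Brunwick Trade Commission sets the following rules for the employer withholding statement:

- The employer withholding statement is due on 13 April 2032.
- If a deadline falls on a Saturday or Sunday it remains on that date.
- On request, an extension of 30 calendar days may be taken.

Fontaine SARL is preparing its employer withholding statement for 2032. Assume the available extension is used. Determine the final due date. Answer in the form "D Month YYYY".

13 May 2032

The stated deadline is 13 April 2032.
No adjustment is made for weekends or holidays, so 13 April 2032 stands.
With the 30-day extension, 13 April 2032 becomes 13 May 2032.
No adjustment is made for weekends or holidays, so 13 May 2032 stands.
Deadline: 13 May 2032.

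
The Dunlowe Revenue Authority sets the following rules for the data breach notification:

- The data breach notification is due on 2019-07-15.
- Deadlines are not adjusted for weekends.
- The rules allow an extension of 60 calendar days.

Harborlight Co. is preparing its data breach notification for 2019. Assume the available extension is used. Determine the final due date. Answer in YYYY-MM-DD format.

2019-09-13

Start from the fixed due date, 2019-07-15.
2019-07-15 is a Monday; no weekend or holiday adjustment applies.
With the 60-day extension, 2019-07-15 becomes 2019-09-13.
2019-09-13 falls on a Friday. The rules make no weekend/holiday allowance, so it remains 2019-09-13.
Final deadline: 2019-09-13.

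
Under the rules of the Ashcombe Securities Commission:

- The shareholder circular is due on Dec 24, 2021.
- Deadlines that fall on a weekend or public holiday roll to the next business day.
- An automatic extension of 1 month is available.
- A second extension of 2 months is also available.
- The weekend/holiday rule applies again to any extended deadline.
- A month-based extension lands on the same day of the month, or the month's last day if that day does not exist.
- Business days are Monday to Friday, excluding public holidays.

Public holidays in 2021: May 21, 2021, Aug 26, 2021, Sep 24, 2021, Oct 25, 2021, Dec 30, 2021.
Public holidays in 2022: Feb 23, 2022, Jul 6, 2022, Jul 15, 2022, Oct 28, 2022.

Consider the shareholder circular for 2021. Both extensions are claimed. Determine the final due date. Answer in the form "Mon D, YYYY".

Mar 24, 2022

The stated deadline is Dec 24, 2021.
Since Dec 24, 2021 is a Friday and not a holiday, the date is unchanged.
The 1 month extension carries Dec 24, 2021 to Jan 24, 2022.
Jan 24, 2022 is a Monday and not a listed holiday, so it stands.
The 2 months extension carries Jan 24, 2022 to Mar 24, 2022.
Mar 24, 2022 is a Thursday and not a listed holiday, so it stands.
So the filing is due Mar 24, 2022.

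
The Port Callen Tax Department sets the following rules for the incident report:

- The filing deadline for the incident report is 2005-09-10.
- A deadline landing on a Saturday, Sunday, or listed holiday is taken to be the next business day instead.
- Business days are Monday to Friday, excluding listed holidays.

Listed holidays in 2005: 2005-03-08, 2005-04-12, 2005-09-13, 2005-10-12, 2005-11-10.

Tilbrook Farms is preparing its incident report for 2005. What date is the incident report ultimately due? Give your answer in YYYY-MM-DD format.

2005-09-12

Start from the fixed due date, 2005-09-10.
2005-09-10 is a Saturday; the next business day is 2005-09-12 (Monday).
Final deadline: 2005-09-12.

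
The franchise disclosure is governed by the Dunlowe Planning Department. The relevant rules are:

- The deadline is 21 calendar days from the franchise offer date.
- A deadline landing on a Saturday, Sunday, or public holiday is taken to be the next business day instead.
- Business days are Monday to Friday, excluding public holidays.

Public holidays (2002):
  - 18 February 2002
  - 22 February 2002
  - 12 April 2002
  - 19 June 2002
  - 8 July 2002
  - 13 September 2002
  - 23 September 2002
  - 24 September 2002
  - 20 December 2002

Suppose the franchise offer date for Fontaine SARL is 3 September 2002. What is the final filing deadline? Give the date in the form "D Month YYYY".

25 September 2002

Adding 21 calendar days to 3 September 2002 gives 24 September 2002.
24 September 2002 falls on a listed holiday. Rolling to the next business day gives 25 September 2002, a Wednesday.
Final deadline: 25 September 2002.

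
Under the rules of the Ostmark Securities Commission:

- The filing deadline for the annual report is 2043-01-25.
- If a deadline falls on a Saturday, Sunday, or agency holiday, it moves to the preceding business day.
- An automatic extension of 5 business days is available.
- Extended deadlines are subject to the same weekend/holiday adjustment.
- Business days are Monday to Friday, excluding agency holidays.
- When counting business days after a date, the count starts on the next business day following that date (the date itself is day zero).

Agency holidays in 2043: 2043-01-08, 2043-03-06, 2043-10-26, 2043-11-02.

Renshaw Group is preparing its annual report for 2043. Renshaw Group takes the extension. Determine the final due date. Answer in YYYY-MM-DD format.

The stated deadline is 2043-01-25.
Because 2043-01-25 is a Sunday, the deadline becomes 2043-01-23 (Friday).
Counting 5 further business days from 2043-01-23 reaches 2043-01-30.
Since 2043-01-30 is a Friday and not a holiday, the date is unchanged.
So the filing is due 2043-01-30.

2043-01-30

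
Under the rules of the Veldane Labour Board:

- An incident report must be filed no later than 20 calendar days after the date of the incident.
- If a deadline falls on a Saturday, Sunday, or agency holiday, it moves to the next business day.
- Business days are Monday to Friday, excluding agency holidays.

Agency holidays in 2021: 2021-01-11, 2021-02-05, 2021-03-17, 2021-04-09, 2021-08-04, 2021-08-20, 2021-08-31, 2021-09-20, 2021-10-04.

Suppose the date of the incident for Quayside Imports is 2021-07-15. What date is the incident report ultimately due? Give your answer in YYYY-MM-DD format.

From 2021-07-15, 20 calendar days later is 2021-08-04.
2021-08-04 is a listed holiday; the next business day is 2021-08-05 (Thursday).
So the filing is due 2021-08-05.

2021-08-05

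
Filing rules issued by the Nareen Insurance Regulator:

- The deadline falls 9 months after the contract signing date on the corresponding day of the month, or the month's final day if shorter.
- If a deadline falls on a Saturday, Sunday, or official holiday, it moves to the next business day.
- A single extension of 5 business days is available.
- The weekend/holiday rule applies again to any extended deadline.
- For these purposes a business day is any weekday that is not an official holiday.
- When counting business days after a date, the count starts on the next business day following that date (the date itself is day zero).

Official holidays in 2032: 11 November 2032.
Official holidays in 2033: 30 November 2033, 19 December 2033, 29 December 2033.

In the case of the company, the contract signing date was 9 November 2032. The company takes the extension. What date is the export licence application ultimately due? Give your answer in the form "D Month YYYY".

16 August 2033

9 months after 9 November 2032, on the same day of the month, is 9 August 2033.
9 August 2033 (Tuesday) is already a business day.
Applying the 5-business-day extension: 5 business days after 9 August 2033 is 16 August 2033.
16 August 2033 (Tuesday) is already a business day.
The final due date is 16 August 2033.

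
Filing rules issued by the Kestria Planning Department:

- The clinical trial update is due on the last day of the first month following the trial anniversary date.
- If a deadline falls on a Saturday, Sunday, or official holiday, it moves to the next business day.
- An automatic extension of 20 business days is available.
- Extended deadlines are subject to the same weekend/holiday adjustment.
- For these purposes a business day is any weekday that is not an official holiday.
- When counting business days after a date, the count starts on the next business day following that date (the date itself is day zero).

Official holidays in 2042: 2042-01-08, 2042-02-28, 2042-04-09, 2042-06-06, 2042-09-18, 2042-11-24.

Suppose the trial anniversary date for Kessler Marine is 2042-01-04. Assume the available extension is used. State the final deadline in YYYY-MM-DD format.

2042-03-31

1 month after 2042-01-04 falls in February 2042; the last day of that month is 2042-02-28.
Because 2042-02-28 is a listed holiday, the deadline becomes 2042-03-03 (Monday).
Counting 20 further business days from 2042-03-03 reaches 2042-03-31.
2042-03-31 falls on a Monday, which is a business day, so no adjustment is needed.
So the filing is due 2042-03-31.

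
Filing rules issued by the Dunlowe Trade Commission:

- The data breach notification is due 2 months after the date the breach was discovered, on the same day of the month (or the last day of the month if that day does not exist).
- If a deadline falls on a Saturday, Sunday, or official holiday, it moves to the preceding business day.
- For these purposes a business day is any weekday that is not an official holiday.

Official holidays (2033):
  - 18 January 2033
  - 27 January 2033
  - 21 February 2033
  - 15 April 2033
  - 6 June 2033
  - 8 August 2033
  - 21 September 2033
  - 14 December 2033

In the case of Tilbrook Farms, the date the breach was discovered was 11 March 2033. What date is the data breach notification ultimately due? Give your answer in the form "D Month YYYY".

11 May 2033

2 months from 11 March 2033 is 11 May 2033.
11 May 2033 is a Wednesday and not a listed holiday, so it stands.
The final due date is 11 May 2033.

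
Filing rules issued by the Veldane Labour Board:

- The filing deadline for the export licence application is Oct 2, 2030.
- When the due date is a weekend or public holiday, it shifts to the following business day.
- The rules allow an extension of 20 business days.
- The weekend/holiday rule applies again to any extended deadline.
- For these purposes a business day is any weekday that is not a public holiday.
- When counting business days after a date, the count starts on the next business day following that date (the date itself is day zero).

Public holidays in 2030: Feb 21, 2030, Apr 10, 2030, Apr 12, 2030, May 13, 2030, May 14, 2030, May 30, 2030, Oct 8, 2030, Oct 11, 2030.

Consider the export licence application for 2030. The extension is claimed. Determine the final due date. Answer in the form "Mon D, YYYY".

The statutory due date is Oct 2, 2030.
Since Oct 2, 2030 is a Wednesday and not a holiday, the date is unchanged.
Applying the 20-business-day extension: 20 business days after Oct 2, 2030 is Nov 1, 2030.
Since Nov 1, 2030 is a Friday and not a holiday, the date is unchanged.
Deadline: Nov 1, 2030.

Nov 1, 2030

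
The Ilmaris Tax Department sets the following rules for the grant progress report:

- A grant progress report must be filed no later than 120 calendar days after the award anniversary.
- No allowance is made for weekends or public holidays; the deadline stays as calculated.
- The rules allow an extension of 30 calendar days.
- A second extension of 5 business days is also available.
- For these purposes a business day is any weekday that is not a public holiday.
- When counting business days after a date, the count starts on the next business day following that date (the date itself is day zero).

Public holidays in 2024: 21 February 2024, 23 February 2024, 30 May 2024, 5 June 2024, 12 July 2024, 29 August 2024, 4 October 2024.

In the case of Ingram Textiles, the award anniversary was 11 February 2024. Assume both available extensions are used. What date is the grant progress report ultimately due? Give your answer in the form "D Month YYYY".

18 July 2024

120 calendar days after 11 February 2024 is 10 June 2024.
10 June 2024 is a Monday; no weekend or holiday adjustment applies.
Add the 30 calendar-day extension to 10 June 2024: 10 July 2024.
No adjustment is made for weekends or holidays, so 10 July 2024 stands.
Counting 5 further business days from 10 July 2024 reaches 18 July 2024.
No adjustment is made for weekends or holidays, so 18 July 2024 stands.
So the filing is due 18 July 2024.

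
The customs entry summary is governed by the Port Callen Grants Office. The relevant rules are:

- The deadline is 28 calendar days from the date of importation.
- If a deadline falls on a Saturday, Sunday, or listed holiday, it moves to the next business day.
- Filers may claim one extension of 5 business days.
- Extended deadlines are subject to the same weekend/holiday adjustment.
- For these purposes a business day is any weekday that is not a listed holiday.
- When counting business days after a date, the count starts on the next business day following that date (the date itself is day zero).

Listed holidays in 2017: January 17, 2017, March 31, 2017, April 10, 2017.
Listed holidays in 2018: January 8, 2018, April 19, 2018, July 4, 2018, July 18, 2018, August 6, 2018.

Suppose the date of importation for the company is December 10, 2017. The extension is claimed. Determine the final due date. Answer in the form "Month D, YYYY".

January 16, 2018

28 calendar days after December 10, 2017 is January 7, 2018.
January 7, 2018 is a Sunday; the next business day is January 9, 2018 (Tuesday).
Counting 5 further business days from January 9, 2018 reaches January 16, 2018.
January 16, 2018 is a Tuesday and not a listed holiday, so it stands.
Deadline: January 16, 2018.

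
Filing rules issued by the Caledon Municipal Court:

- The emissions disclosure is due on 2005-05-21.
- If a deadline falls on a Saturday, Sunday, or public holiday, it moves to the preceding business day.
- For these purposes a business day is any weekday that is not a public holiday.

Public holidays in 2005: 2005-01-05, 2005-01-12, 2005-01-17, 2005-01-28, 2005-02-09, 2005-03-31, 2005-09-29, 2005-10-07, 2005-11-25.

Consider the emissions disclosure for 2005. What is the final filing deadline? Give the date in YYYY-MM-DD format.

The stated deadline is 2005-05-21.
2005-05-21 is a Saturday; the preceding business day is 2005-05-20 (Friday).
Final deadline: 2005-05-20.

2005-05-20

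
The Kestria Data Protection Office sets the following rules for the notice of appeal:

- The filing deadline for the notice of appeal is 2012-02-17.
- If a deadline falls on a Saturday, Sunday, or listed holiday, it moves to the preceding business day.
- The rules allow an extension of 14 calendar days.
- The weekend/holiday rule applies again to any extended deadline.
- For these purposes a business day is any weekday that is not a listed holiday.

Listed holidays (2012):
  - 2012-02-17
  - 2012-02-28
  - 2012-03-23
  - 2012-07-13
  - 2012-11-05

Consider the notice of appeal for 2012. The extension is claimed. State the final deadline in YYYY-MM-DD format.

The stated deadline is 2012-02-17.
Because 2012-02-17 is a listed holiday, the deadline becomes 2012-02-16 (Thursday).
With the 14-day extension, 2012-02-16 becomes 2012-03-01.
2012-03-01 (Thursday) is already a business day.
So the filing is due 2012-03-01.

2012-03-01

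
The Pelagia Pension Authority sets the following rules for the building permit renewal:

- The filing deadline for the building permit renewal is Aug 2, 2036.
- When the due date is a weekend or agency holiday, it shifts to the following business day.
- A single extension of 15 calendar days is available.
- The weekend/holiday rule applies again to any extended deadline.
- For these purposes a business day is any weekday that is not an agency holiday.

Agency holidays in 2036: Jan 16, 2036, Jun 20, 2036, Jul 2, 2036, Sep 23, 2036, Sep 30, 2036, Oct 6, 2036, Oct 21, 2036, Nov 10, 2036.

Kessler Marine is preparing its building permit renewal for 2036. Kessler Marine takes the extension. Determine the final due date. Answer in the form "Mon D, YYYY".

Aug 19, 2036

Start from the fixed due date, Aug 2, 2036.
Aug 2, 2036 falls on a Saturday. Rolling to the next business day gives Aug 4, 2036, a Monday.
Applying the 15-calendar-day extension: Aug 4, 2036 + 15 days = Aug 19, 2036.
Since Aug 19, 2036 is a Tuesday and not a holiday, the date is unchanged.
Deadline: Aug 19, 2036.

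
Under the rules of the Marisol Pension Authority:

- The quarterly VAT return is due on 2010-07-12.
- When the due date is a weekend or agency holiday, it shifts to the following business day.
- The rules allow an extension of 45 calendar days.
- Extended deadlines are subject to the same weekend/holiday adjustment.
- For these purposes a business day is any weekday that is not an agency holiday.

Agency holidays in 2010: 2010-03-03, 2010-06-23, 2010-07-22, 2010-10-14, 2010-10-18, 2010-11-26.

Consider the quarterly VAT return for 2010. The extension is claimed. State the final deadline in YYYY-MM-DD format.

2010-08-26

The stated deadline is 2010-07-12.
Since 2010-07-12 is a Monday and not a holiday, the date is unchanged.
The 45-calendar-day extension moves the deadline from 2010-07-12 to 2010-08-26.
2010-08-26 falls on a Thursday, which is a business day, so no adjustment is needed.
So the filing is due 2010-08-26.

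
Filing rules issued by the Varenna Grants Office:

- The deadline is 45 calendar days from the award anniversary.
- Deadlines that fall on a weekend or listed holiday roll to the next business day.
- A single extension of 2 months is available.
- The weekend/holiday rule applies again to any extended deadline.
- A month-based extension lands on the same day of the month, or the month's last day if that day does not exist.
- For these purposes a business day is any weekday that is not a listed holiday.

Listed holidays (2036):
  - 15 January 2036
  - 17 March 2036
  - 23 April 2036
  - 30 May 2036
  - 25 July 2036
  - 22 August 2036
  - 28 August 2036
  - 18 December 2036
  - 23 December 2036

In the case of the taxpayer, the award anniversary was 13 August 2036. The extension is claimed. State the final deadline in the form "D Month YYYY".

Trigger date 13 August 2036 + 45 calendar days = 27 September 2036.
27 September 2036 is a Saturday, so it moves to the next business day, 29 September 2036 (Monday).
Add 2 months to 29 September 2036: 29 November 2036.
29 November 2036 is a Saturday, so it moves to the next business day, 1 December 2036 (Monday).
Final deadline: 1 December 2036.

1 December 2036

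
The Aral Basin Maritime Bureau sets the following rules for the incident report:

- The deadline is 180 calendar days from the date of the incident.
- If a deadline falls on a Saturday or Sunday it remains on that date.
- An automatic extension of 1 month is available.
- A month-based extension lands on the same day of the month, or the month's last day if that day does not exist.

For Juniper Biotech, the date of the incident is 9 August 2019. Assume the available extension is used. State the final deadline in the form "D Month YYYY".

Trigger date 9 August 2019 + 180 calendar days = 5 February 2020.
No adjustment is made for weekends or holidays, so 5 February 2020 stands.
Add 1 month to 5 February 2020: 5 March 2020.
No adjustment is made for weekends or holidays, so 5 March 2020 stands.
The final due date is 5 March 2020.

5 March 2020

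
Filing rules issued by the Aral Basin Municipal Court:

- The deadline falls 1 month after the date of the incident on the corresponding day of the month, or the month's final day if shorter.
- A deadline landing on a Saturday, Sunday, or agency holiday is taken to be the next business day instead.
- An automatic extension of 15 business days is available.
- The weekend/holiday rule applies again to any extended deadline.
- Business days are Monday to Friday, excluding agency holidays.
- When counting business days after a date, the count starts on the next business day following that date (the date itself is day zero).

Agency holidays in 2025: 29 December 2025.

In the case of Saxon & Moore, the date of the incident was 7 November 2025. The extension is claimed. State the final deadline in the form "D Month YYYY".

30 December 2025

1 month after 7 November 2025, on the same day of the month, is 7 December 2025.
7 December 2025 is a Sunday, so it moves to the next business day, 8 December 2025 (Monday).
The 15-business-day extension runs from 8 December 2025 to 30 December 2025.
30 December 2025 is a Tuesday and not a listed holiday, so it stands.
So the filing is due 30 December 2025.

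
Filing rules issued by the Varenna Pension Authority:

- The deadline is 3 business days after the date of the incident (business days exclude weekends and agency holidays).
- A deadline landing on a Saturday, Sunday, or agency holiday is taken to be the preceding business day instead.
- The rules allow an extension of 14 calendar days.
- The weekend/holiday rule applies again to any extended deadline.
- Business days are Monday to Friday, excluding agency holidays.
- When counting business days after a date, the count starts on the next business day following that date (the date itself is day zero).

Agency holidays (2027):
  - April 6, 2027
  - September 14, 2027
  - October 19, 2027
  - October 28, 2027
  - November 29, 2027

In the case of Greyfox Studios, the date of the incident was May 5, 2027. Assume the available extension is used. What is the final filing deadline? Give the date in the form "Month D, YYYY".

3 business days after May 5, 2027, excluding weekends and holidays, is May 10, 2027.
May 10, 2027 (Monday) is already a business day.
The 14-calendar-day extension moves the deadline from May 10, 2027 to May 24, 2027.
Since May 24, 2027 is a Monday and not a holiday, the date is unchanged.
Final deadline: May 24, 2027.

May 24, 2027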